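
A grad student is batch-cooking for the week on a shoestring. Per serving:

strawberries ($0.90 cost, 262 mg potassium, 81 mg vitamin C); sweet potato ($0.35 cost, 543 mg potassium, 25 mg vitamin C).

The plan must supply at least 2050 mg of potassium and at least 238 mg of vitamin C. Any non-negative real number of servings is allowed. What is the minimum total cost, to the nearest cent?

$2.84

For a min-cost LP with two ≥-constraints, a basic feasible solution has at most two positive variables.
strawberries only: max(2050/262, 238/81) = 7.824 servings → $7.04.
sweet potato only: max(2050/543, 238/25) = 9.52 servings → $3.33.
strawberries + sweet potato with both tight: 2.083 servings and 2.77 servings → $2.84.
The minimum over all feasible corners is $2.84.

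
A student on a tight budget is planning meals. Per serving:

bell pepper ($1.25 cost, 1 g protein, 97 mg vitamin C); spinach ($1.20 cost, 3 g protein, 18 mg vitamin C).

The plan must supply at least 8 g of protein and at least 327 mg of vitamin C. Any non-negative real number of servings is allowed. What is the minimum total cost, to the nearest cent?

$5.81

This is a tiny linear program; its minimum lies at a vertex of the feasible set. List the vertices and price them.
bell pepper only: max(8/1, 327/97) = 8 servings → $10.00.
spinach only: max(8/3, 327/18) = 18.17 servings → $21.80.
bell pepper + spinach with both tight: 3.066 servings and 1.645 servings → $5.81.
The minimum over all feasible corners is $5.81.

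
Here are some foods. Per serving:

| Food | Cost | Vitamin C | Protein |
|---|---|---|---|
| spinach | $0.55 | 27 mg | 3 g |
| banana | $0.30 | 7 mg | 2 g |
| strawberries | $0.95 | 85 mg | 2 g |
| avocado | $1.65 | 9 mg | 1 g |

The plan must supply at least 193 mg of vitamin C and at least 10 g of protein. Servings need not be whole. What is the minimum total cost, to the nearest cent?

For a min-cost LP with two ≥-constraints, a basic feasible solution has at most two positive variables.
spinach only: max(193/27, 10/3) = 7.148 servings → $3.93.
banana only: max(193/7, 10/2) = 27.57 servings → $8.27.
strawberries only: max(193/85, 10/2) = 5 servings → $4.75.
avocado only: max(193/9, 10/1) = 21.44 servings → $35.38.
spinach + banana: intersection lies outside the first quadrant.
spinach + strawberries with both tight: 2.308 servings and 1.537 servings → $2.73.
spinach + avocado (both tight): parallel constraints — no distinct corner.
banana + strawberries with both tight: 2.974 servings and 2.026 servings → $2.82.
banana + avocado: intersection lies outside the first quadrant.
strawberries + avocado with both tight: 1.537 servings and 6.925 servings → $12.89.
The minimum over all feasible corners is $2.73.

$2.73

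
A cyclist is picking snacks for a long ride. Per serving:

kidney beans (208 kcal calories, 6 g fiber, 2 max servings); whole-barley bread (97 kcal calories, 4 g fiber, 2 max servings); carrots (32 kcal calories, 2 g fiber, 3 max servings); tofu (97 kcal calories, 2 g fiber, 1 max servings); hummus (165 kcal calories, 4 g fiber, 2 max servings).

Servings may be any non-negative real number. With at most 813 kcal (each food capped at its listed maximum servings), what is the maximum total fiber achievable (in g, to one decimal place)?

Fiber per kcal: carrots 0.0625, whole-barley bread 0.04124, kidney beans 0.02885, hummus 0.02424, tofu 0.02062.
Take 3 servings of carrots: uses 96 kcal, +6.0 g fiber (running total 6.0 g).
Take 2 servings of whole-barley bread: uses 194 kcal, +8.0 g fiber (running total 14.0 g).
Take 2 servings of kidney beans: uses 416 kcal, +12.0 g fiber (running total 26.0 g).
Take 0.6485 servings of hummus: uses 107 kcal, +2.6 g fiber (running total 28.6 g).
Greedy by best ratio exhausts the calories allowance optimally: 28.6 g.

28.6 g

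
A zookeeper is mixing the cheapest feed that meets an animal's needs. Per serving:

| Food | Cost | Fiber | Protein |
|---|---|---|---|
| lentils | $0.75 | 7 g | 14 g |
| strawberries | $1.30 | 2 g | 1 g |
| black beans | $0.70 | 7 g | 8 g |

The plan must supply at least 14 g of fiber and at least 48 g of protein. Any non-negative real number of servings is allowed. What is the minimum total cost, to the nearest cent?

lentils only: max(14/7, 48/14) = 3.429 servings → $2.57.
strawberries only: max(14/2, 48/1) = 48 servings → $62.40.
black beans only: max(14/7, 48/8) = 6 servings → $4.20.
lentils + strawberries: intersection lies outside the first quadrant.
lentils + black beans: the both-tight solution has a negative serving — not a feasible corner.
strawberries + black beans: intersection lies outside the first quadrant.
So the least-cost plan costs $2.57.

$2.57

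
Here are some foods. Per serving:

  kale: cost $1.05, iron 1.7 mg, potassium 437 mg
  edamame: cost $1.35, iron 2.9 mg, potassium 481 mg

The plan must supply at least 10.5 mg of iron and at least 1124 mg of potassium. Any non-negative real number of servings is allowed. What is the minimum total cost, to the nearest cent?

$4.89

The cheapest plan sits at a corner of the feasible region — with two constraints it uses at most two foods.
kale only: max(10.5/1.7, 1124/437) = 6.176 servings → $6.49.
edamame only: max(10.5/2.9, 1124/481) = 3.621 servings → $4.89.
kale + edamame: the both-tight solution has a negative serving — not a feasible corner.
Cheapest feasible corner: $4.89.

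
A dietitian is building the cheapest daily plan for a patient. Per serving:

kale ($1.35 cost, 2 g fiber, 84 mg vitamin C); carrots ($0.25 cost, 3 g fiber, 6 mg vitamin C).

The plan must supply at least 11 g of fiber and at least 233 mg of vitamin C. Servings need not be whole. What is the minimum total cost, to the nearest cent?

Minimising a linear cost over {fiber ≥ 11, vitamin C ≥ 233, servings ≥ 0} — the optimum is at a vertex, using one or two foods.
kale only: max(11/2, 233/84) = 5.5 servings → $7.42.
carrots only: max(11/3, 233/6) = 38.83 servings → $9.71.
kale + carrots with both tight: 2.638 servings and 1.908 servings → $4.04.
So the least-cost plan costs $4.04.

$4.04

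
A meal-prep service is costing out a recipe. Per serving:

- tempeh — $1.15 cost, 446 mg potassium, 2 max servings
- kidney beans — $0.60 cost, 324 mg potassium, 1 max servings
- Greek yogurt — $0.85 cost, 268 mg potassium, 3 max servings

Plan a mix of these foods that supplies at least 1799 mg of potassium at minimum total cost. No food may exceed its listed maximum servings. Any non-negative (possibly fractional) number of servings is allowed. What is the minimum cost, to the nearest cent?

Cost per mg of potassium: kidney beans $0.0019, tempeh $0.0026, Greek yogurt $0.0032.
Take 1 serving of kidney beans: +324.0 mg potassium for $0.60 (total $0.60, still need 1475.0 mg).
Take 2 servings of tempeh: +892.0 mg potassium for $2.30 (total $2.90, still need 583.0 mg).
Take 2.175 servings of Greek yogurt: +583.0 mg potassium for $1.85 (total $4.75, still need 0.0 mg).
Filling from the cheapest source first is optimal under one linear minimum: $4.75.

$4.75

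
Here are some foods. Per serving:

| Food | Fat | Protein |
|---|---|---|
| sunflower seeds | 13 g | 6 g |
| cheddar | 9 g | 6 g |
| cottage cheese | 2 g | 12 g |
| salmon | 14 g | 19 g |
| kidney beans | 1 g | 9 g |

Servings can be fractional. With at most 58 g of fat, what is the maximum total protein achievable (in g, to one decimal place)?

Protein per g fat: kidney beans 9, cottage cheese 6, salmon 1.357, cheddar 0.6667, sunflower seeds 0.4615.
With no serving limits, spend the whole fat allowance on kidney beans: 58 g / 1 g × 9 g = 522.0 g.

522.0 g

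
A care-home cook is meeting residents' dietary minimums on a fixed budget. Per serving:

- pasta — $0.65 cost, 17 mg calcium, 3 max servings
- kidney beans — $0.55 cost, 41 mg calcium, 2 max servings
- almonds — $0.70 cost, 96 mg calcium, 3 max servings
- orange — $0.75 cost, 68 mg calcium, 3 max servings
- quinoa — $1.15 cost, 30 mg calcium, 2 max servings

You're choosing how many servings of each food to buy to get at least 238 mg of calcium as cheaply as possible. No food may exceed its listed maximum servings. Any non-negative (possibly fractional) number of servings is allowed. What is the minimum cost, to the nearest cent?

Cost per mg of calcium: almonds $0.0073, orange $0.0110, kidney beans $0.0134, pasta $0.0382, quinoa $0.0383.
Take 2.479 servings of almonds: +238.0 mg calcium for $1.74 (total $1.74, still need 0.0 mg).
Greedy by cheapest-per-mg is optimal for a single linear constraint, so the minimum cost is $1.74.

$1.74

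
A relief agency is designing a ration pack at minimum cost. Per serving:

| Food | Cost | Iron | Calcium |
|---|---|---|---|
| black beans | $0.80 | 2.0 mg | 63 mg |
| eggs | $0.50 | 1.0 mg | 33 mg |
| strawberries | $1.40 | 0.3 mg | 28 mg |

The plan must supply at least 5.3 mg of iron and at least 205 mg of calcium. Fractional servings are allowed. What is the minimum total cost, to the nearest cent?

For a min-cost LP with two ≥-constraints, a basic feasible solution has at most two positive variables.
black beans only: max(5.3/2.0, 205/63) = 3.254 servings → $2.60.
eggs only: max(5.3/1.0, 205/33) = 6.212 servings → $3.11.
strawberries only: max(5.3/0.3, 205/28) = 17.67 servings → $24.73.
black beans + eggs: intersection lies outside the first quadrant.
black beans + strawberries with both tight: 2.342 servings and 2.051 servings → $4.75.
eggs + strawberries with both tight: 4.801 servings and 1.663 servings → $4.73.
Cheapest feasible corner: $2.60.

$2.60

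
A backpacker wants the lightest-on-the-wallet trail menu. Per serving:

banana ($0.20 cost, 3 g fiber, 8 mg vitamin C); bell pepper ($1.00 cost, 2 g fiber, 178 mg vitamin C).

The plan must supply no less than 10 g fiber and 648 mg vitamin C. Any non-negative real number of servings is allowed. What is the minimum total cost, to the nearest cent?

$3.79

At the optimum either one food covers both requirements or two foods hit both targets exactly; no other combination can be cheaper.
banana only: max(10/3, 648/8) = 81 servings → $16.20.
bell pepper only: max(10/2, 648/178) = 5 servings → $5.00.
banana + bell pepper with both tight: 0.9344 servings and 3.598 servings → $3.79.
Cheapest feasible corner: $3.79.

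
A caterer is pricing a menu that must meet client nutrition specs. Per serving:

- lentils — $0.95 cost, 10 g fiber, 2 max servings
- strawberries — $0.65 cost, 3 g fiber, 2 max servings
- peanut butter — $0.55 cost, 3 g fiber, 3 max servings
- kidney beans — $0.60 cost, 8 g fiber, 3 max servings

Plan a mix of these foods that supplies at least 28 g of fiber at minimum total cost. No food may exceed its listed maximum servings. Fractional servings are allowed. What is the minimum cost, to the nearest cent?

Cost per g of fiber: kidney beans $0.0750, lentils $0.0950, peanut butter $0.1833, strawberries $0.2167.
Take 3 servings of kidney beans: +24.0 g fiber for $1.80 (total $1.80, still need 4.0 g).
Take 0.4 servings of lentils: +4.0 g fiber for $0.38 (total $2.18, still need 0.0 g).
Filling from the cheapest source first is optimal under one linear minimum: $2.18.

$2.18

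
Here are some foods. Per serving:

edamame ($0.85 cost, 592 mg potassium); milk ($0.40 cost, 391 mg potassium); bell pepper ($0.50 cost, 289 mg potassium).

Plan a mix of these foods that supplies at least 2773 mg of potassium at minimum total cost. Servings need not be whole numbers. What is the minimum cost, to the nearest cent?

$2.84

Cost per mg of potassium: milk $0.0010, edamame $0.0014, bell pepper $0.0017.
With no serving limits, use only milk: 2773 mg / 391 mg = 7.092 servings × $0.40 = $2.84.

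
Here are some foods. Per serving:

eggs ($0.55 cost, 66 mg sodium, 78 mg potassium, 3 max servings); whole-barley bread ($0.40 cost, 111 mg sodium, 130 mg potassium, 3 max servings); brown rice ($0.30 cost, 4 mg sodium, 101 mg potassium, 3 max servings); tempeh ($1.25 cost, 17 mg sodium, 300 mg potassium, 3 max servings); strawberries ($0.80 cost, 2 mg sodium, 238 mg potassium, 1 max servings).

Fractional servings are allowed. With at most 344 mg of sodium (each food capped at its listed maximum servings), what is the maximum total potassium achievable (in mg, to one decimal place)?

Potassium per mg sodium: strawberries 119, brown rice 25.25, tempeh 17.65, eggs 1.182, whole-barley bread 1.171.
Take 1 serving of strawberries: uses 2 mg sodium, +238.0 mg potassium (running total 238.0 mg).
Take 3 servings of brown rice: uses 12 mg sodium, +303.0 mg potassium (running total 541.0 mg).
Take 3 servings of tempeh: uses 51 mg sodium, +900.0 mg potassium (running total 1441.0 mg).
Take 3 servings of eggs: uses 198 mg sodium, +234.0 mg potassium (running total 1675.0 mg).
Take 0.7297 servings of whole-barley bread: uses 81 mg sodium, +94.9 mg potassium (running total 1769.9 mg).
Greedy by best ratio exhausts the sodium allowance optimally: 1769.9 mg.

1769.9 mg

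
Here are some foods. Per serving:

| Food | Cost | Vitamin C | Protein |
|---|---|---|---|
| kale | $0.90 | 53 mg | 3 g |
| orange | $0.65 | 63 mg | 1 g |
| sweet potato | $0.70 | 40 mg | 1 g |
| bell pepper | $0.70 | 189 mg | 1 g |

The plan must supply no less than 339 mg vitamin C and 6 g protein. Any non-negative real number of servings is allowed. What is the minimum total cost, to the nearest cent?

Compare the cost at each extreme point of the feasible region.
kale only: max(339/53, 6/3) = 6.396 servings → $5.76.
orange only: max(339/63, 6/1) = 6 servings → $3.90.
sweet potato only: max(339/40, 6/1) = 8.475 servings → $5.93.
bell pepper only: max(339/189, 6/1) = 6 servings → $4.20.
kale + orange with both tight: 0.2868 servings and 5.14 servings → $3.60.
kale + sweet potato with both targets exact would need a negative amount; discard.
kale + bell pepper with both tight: 1.547 servings and 1.36 servings → $2.34.
orange + sweet potato with both tight: 4.304 servings and 1.696 servings → $3.98.
orange + bell pepper: intersection lies outside the first quadrant.
sweet potato + bell pepper with both tight: 5.336 servings and 0.6644 servings → $4.20.
So the least-cost plan costs $2.34.

$2.34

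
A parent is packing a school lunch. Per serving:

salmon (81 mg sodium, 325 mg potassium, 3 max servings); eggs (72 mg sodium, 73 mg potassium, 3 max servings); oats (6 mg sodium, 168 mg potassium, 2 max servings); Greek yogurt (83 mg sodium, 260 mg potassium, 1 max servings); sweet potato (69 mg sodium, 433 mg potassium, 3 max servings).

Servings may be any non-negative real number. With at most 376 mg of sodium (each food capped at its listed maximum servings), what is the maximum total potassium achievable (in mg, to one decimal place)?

2264.9 mg

Potassium per mg sodium: oats 28, sweet potato 6.275, salmon 4.012, Greek yogurt 3.133, eggs 1.014.
Take 2 servings of oats: uses 12 mg sodium, +336.0 mg potassium (running total 336.0 mg).
Take 3 servings of sweet potato: uses 207 mg sodium, +1299.0 mg potassium (running total 1635.0 mg).
Take 1.938 servings of salmon: uses 157 mg sodium, +629.9 mg potassium (running total 2264.9 mg).
Filling greedily by potassium-per-mg sodium is optimal for one linear limit, giving 2264.9 mg.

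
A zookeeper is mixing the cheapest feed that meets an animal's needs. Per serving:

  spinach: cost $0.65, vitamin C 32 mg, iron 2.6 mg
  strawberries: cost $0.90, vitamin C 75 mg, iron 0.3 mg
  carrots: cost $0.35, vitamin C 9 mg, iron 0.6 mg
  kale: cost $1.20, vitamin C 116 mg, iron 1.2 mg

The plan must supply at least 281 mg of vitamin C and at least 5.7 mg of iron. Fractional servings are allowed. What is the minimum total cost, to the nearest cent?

Minimising a linear cost over {vitamin C ≥ 281, iron ≥ 5.7, servings ≥ 0} — the optimum is at a vertex, using one or two foods.
spinach only: max(281/32, 5.7/2.6) = 8.781 servings → $5.71.
strawberries only: max(281/75, 5.7/0.3) = 19 servings → $17.10.
carrots only: max(281/9, 5.7/0.6) = 31.22 servings → $10.93.
kale only: max(281/116, 5.7/1.2) = 4.75 servings → $5.70.
spinach + strawberries with both tight: 1.851 servings and 2.957 servings → $3.86.
spinach + carrots: the both-tight solution has a negative serving — not a feasible corner.
spinach + kale with both tight: 1.231 servings and 2.083 servings → $3.30.
strawberries + carrots with both tight: 2.773 servings and 8.113 servings → $5.34.
strawberries + kale: intersection lies outside the first quadrant.
carrots + kale with both tight: 5.51 servings and 1.995 servings → $4.32.
Cheapest feasible corner: $3.30.

$3.30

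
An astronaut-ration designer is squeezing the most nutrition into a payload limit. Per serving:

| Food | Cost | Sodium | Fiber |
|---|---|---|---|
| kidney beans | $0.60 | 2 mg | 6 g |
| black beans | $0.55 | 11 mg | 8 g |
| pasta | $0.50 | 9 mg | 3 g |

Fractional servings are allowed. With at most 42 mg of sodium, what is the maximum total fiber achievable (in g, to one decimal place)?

Fiber per mg sodium: kidney beans 3, black beans 0.7273, pasta 0.3333.
With no serving limits, spend the whole sodium allowance on kidney beans: 42 mg / 2 mg × 6 g = 126.0 g.

126.0 g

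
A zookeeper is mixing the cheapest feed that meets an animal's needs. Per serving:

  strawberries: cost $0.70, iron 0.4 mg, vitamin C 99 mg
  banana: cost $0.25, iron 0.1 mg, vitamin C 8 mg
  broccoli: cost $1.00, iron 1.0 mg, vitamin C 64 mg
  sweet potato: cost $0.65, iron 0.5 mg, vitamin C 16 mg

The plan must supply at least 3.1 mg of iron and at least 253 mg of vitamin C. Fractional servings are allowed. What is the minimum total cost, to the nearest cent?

$3.32

A basic optimal solution has at most two foods positive. Try each food alone and each pair with both targets met exactly.
strawberries only: max(3.1/0.4, 253/99) = 7.75 servings → $5.42.
banana only: max(3.1/0.1, 253/8) = 31.62 servings → $7.91.
broccoli only: max(3.1/1.0, 253/64) = 3.953 servings → $3.95.
sweet potato only: max(3.1/0.5, 253/16) = 15.81 servings → $10.28.
strawberries + banana with both tight: 0.07463 servings and 30.7 servings → $7.73.
strawberries + broccoli with both tight: 0.7439 servings and 2.802 servings → $3.32.
strawberries + sweet potato with both tight: 1.784 servings and 4.773 servings → $4.35.
banana + broccoli with both targets exact would need a negative amount; discard.
banana + sweet potato: intersection lies outside the first quadrant.
broccoli + sweet potato: the both-tight solution has a negative serving — not a feasible corner.
So the least-cost plan costs $3.32.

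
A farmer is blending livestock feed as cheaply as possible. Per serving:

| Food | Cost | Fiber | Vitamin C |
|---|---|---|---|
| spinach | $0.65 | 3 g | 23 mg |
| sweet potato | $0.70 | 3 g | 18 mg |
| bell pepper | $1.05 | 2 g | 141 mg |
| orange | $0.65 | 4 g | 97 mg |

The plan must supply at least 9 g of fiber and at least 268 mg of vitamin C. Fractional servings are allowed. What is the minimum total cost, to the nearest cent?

$1.80

A basic optimal solution has at most two foods positive. Try each food alone and each pair with both targets met exactly.
spinach only: max(9/3, 268/23) = 11.65 servings → $7.57.
sweet potato only: max(9/3, 268/18) = 14.89 servings → $10.42.
bell pepper only: max(9/2, 268/141) = 4.5 servings → $4.72.
orange only: max(9/4, 268/97) = 2.763 servings → $1.80.
spinach + sweet potato: intersection lies outside the first quadrant.
spinach + bell pepper with both tight: 1.944 servings and 1.584 servings → $2.93.
spinach + orange with both targets exact would need a negative amount; discard.
sweet potato + bell pepper with both tight: 1.894 servings and 1.659 servings → $3.07.
sweet potato + orange: the both-tight solution has a negative serving — not a feasible corner.
bell pepper + orange with both tight: 0.5378 servings and 1.981 servings → $1.85.
So the least-cost plan costs $1.80.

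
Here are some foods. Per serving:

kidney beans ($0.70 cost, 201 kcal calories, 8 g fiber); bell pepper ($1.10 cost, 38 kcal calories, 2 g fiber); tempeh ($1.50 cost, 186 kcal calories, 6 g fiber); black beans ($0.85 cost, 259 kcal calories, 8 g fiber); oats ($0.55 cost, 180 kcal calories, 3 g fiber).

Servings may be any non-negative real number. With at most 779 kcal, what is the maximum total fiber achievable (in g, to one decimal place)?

41.0 g

Fiber per kcal: bell pepper 0.05263, kidney beans 0.0398, tempeh 0.03226, black beans 0.03089, oats 0.01667.
With no serving limits, spend the whole calories allowance on bell pepper: 779 kcal / 38 kcal × 2 g = 41.0 g.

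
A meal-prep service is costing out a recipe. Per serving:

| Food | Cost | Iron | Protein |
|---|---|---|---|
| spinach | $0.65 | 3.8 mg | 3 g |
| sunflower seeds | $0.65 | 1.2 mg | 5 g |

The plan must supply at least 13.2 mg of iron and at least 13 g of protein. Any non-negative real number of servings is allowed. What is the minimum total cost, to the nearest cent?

Minimising a linear cost over {iron ≥ 13.2, protein ≥ 13, servings ≥ 0} — the optimum is at a vertex, using one or two foods.
spinach only: max(13.2/3.8, 13/3) = 4.333 servings → $2.82.
sunflower seeds only: max(13.2/1.2, 13/5) = 11 servings → $7.15.
spinach + sunflower seeds with both tight: 3.273 servings and 0.6364 servings → $2.54.
The minimum over all feasible corners is $2.54.

$2.54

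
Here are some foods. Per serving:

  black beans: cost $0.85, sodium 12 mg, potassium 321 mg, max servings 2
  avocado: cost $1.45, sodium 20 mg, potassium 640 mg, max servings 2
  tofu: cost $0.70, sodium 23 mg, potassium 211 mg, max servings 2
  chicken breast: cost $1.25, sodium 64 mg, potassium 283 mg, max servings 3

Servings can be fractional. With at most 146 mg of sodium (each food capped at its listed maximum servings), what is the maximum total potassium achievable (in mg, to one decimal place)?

2503.2 mg

Potassium per mg sodium: avocado 32, black beans 26.75, tofu 9.174, chicken breast 4.422.
Take 2 servings of avocado: uses 40 mg sodium, +1280.0 mg potassium (running total 1280.0 mg).
Take 2 servings of black beans: uses 24 mg sodium, +642.0 mg potassium (running total 1922.0 mg).
Take 2 servings of tofu: uses 46 mg sodium, +422.0 mg potassium (running total 2344.0 mg).
Take 0.5625 servings of chicken breast: uses 36 mg sodium, +159.2 mg potassium (running total 2503.2 mg).
Greedy by best ratio exhausts the sodium allowance optimally: 2503.2 mg.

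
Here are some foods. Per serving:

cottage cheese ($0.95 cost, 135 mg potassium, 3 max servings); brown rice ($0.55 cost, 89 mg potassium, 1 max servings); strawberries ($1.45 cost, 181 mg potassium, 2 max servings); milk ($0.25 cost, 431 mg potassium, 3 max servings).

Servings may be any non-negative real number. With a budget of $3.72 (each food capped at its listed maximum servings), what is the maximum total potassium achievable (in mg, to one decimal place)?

Potassium per dollar: milk 1724, brown rice 161.8, cottage cheese 142.1, strawberries 124.8.
Take 3 servings of milk: spends $0.75, +1293.0 mg potassium (running total 1293.0 mg).
Take 1 serving of brown rice: spends $0.55, +89.0 mg potassium (running total 1382.0 mg).
Take 2.547 servings of cottage cheese: spends $2.42, +343.9 mg potassium (running total 1725.9 mg).
Filling greedily by potassium-per-dollar is optimal for one linear limit, giving 1725.9 mg.

1725.9 mg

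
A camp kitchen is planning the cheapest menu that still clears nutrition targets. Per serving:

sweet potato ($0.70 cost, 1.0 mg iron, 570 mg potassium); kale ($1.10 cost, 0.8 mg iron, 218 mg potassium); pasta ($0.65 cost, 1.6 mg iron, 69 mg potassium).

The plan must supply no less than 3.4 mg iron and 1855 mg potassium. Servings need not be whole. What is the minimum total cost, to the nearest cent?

This is a tiny linear program; its minimum lies at a vertex of the feasible set. List the vertices and price them.
sweet potato only: max(3.4/1.0, 1855/570) = 3.4 servings → $2.38.
kale only: max(3.4/0.8, 1855/218) = 8.509 servings → $9.36.
pasta only: max(3.4/1.6, 1855/69) = 26.88 servings → $17.47.
sweet potato + kale with both tight: 3.121 servings and 0.3487 servings → $2.57.
sweet potato + pasta with both tight: 3.242 servings and 0.09846 servings → $2.33.
kale + pasta: the both-tight solution has a negative serving — not a feasible corner.
The minimum over all feasible corners is $2.33.

$2.33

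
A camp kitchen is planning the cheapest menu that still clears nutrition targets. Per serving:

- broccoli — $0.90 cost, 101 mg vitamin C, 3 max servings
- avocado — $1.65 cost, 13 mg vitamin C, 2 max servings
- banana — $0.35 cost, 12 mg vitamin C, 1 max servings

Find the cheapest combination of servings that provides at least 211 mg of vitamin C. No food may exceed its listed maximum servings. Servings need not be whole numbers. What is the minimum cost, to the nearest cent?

$1.88

Cost per mg of vitamin C: broccoli $0.0089, banana $0.0292, avocado $0.1269.
Take 2.089 servings of broccoli: +211.0 mg vitamin C for $1.88 (total $1.88, still need 0.0 mg).
Filling from the cheapest source first is optimal under one linear minimum: $1.88.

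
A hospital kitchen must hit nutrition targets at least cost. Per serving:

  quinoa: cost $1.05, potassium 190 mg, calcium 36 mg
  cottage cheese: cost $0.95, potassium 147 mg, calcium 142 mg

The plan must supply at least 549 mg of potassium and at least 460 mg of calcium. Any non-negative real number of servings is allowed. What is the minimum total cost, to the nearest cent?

$3.46

The cheapest plan sits at a corner of the feasible region — with two constraints it uses at most two foods.
quinoa only: max(549/190, 460/36) = 12.78 servings → $13.42.
cottage cheese only: max(549/147, 460/142) = 3.735 servings → $3.55.
quinoa + cottage cheese with both tight: 0.4767 servings and 3.119 servings → $3.46.
Cheapest feasible corner: $3.46.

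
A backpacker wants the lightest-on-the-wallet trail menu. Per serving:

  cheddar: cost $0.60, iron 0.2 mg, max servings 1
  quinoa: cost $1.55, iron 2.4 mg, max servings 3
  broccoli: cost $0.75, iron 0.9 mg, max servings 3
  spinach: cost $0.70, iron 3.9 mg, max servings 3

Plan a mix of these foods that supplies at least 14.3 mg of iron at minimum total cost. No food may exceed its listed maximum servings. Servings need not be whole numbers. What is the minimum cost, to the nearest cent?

Cost per mg of iron: spinach $0.1795, quinoa $0.6458, broccoli $0.8333, cheddar $3.0000.
Take 3 servings of spinach: +11.7 mg iron for $2.10 (total $2.10, still need 2.6 mg).
Take 1.083 servings of quinoa: +2.6 mg iron for $1.68 (total $3.78, still need 0.0 mg).
Filling from the cheapest source first is optimal under one linear minimum: $3.78.

$3.78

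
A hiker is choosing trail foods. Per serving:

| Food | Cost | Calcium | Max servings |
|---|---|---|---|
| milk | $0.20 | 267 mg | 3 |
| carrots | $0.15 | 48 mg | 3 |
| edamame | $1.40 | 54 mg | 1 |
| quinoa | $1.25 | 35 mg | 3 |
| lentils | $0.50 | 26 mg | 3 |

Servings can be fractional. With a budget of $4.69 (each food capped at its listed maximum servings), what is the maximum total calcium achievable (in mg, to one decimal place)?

1097.7 mg

Calcium per dollar: milk 1335, carrots 320, lentils 52, edamame 38.57, quinoa 28.
Take 3 servings of milk: spends $0.60, +801.0 mg calcium (running total 801.0 mg).
Take 3 servings of carrots: spends $0.45, +144.0 mg calcium (running total 945.0 mg).
Take 3 servings of lentils: spends $1.50, +78.0 mg calcium (running total 1023.0 mg).
Take 1 serving of edamame: spends $1.40, +54.0 mg calcium (running total 1077.0 mg).
Take 0.592 servings of quinoa: spends $0.74, +20.7 mg calcium (running total 1097.7 mg).
Filling greedily by calcium-per-dollar is optimal for one linear limit, giving 1097.7 mg.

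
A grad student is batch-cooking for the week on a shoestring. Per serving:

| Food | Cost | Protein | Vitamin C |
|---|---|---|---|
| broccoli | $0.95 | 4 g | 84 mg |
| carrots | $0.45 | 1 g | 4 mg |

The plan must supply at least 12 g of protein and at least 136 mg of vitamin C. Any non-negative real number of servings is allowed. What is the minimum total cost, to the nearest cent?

Minimising a linear cost over {protein ≥ 12, vitamin C ≥ 136, servings ≥ 0} — the optimum is at a vertex, using one or two foods.
broccoli only: max(12/4, 136/84) = 3 servings → $2.85.
carrots only: max(12/1, 136/4) = 34 servings → $15.30.
broccoli + carrots with both tight: 1.294 servings and 6.824 servings → $4.30.
The minimum over all feasible corners is $2.85.

$2.85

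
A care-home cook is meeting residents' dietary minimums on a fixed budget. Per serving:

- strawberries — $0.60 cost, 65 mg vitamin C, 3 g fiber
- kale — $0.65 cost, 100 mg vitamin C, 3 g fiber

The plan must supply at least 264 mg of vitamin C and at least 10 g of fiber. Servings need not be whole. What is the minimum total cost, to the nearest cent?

strawberries only: max(264/65, 10/3) = 4.062 servings → $2.44.
kale only: max(264/100, 10/3) = 3.333 servings → $2.17.
strawberries + kale with both tight: 1.981 servings and 1.352 servings → $2.07.
Cheapest feasible corner: $2.07.

$2.07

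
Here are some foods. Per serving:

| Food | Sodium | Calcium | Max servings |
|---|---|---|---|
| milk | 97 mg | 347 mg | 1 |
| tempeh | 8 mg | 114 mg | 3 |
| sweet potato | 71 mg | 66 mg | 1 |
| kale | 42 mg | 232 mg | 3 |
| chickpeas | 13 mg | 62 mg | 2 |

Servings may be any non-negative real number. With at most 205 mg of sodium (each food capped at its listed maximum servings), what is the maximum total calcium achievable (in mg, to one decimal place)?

1265.7 mg

Calcium per mg sodium: tempeh 14.25, kale 5.524, chickpeas 4.769, milk 3.577, sweet potato 0.9296.
Take 3 servings of tempeh: uses 24 mg sodium, +342.0 mg calcium (running total 342.0 mg).
Take 3 servings of kale: uses 126 mg sodium, +696.0 mg calcium (running total 1038.0 mg).
Take 2 servings of chickpeas: uses 26 mg sodium, +124.0 mg calcium (running total 1162.0 mg).
Take 0.299 servings of milk: uses 29 mg sodium, +103.7 mg calcium (running total 1265.7 mg).
Greedy by best ratio exhausts the sodium allowance optimally: 1265.7 mg.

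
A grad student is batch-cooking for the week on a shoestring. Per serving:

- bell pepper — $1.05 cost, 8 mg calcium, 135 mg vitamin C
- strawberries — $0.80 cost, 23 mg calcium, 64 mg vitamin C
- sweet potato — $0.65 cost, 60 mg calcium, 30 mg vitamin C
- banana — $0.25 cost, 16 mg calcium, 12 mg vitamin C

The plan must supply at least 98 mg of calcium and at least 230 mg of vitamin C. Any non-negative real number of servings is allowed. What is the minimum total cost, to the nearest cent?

Compare the cost at each extreme point of the feasible region.
bell pepper only: max(98/8, 230/135) = 12.25 servings → $12.86.
strawberries only: max(98/23, 230/64) = 4.261 servings → $3.41.
sweet potato only: max(98/60, 230/30) = 7.667 servings → $4.98.
banana only: max(98/16, 230/12) = 19.17 servings → $4.79.
bell pepper + strawberries: intersection lies outside the first quadrant.
bell pepper + sweet potato with both tight: 1.382 servings and 1.449 servings → $2.39.
bell pepper + banana with both tight: 1.213 servings and 5.518 servings → $2.65.
strawberries + sweet potato with both tight: 3.448 servings and 0.3117 servings → $2.96.
strawberries + banana with both tight: 3.348 servings and 1.313 servings → $3.01.
sweet potato + banana with both targets exact would need a negative amount; discard.
So the least-cost plan costs $2.39.

$2.39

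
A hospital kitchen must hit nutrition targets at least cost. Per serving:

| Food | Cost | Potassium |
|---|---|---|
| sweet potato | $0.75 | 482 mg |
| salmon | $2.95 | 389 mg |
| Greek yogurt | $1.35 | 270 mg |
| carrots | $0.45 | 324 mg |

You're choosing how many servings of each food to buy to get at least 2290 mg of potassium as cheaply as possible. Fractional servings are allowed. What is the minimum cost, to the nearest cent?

$3.18

Cost per mg of potassium: carrots $0.0014, sweet potato $0.0016, Greek yogurt $0.0050, salmon $0.0076.
With no serving limits, use only carrots: 2290 mg / 324 mg = 7.068 servings × $0.45 = $3.18.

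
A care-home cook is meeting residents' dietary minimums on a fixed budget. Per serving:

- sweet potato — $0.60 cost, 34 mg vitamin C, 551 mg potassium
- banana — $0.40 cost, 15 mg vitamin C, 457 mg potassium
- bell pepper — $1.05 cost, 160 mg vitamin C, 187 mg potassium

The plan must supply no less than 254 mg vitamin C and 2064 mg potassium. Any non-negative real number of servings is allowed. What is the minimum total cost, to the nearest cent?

$2.88

sweet potato only: max(254/34, 2064/551) = 7.471 servings → $4.48.
banana only: max(254/15, 2064/457) = 16.93 servings → $6.77.
bell pepper only: max(254/160, 2064/187) = 11.04 servings → $11.59.
sweet potato + banana: the both-tight solution has a negative serving — not a feasible corner.
sweet potato + bell pepper with both tight: 3.456 servings and 0.853 servings → $2.97.
banana + bell pepper with both tight: 4.021 servings and 1.211 servings → $2.88.
Cheapest feasible corner: $2.88.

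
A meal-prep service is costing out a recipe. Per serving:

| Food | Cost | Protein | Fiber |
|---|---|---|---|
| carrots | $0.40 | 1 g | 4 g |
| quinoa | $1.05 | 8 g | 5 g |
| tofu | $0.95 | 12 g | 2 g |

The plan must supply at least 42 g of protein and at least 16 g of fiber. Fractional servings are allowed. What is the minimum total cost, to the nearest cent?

$4.08

For a min-cost LP with two ≥-constraints, a basic feasible solution has at most two positive variables.
carrots only: max(42/1, 16/4) = 42 servings → $16.80.
quinoa only: max(42/8, 16/5) = 5.25 servings → $5.51.
tofu only: max(42/12, 16/2) = 8 servings → $7.60.
carrots + quinoa: intersection lies outside the first quadrant.
carrots + tofu with both tight: 2.348 servings and 3.304 servings → $4.08.
quinoa + tofu with both tight: 2.455 servings and 1.864 servings → $4.35.
Cheapest feasible corner: $4.08.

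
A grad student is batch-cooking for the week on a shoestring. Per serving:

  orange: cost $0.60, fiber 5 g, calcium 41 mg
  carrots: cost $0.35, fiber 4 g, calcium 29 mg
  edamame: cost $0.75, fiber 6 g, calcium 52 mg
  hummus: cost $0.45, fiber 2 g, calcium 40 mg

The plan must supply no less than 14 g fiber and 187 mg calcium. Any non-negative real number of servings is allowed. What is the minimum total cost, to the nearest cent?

An LP optimum is at a vertex; with two nutrient constraints at most two foods are used. Check each candidate.
orange only: max(14/5, 187/41) = 4.561 servings → $2.74.
carrots only: max(14/4, 187/29) = 6.448 servings → $2.26.
edamame only: max(14/6, 187/52) = 3.596 servings → $2.70.
hummus only: max(14/2, 187/40) = 7 servings → $3.15.
orange + carrots with both targets exact would need a negative amount; discard.
orange + edamame: the both-tight solution has a negative serving — not a feasible corner.
orange + hummus with both tight: 1.576 servings and 3.059 servings → $2.32.
carrots + edamame: intersection lies outside the first quadrant.
carrots + hummus with both tight: 1.824 servings and 3.353 servings → $2.15.
edamame + hummus with both tight: 1.368 servings and 2.897 servings → $2.33.
So the least-cost plan costs $2.15.

$2.15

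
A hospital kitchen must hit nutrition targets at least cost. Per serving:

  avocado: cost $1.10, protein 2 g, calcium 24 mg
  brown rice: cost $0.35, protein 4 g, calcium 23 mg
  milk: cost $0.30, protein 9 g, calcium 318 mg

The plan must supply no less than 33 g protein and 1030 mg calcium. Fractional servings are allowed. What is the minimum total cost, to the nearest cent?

$1.10

Minimising a linear cost over {protein ≥ 33, calcium ≥ 1030, servings ≥ 0} — the optimum is at a vertex, using one or two foods.
avocado only: max(33/2, 1030/24) = 42.92 servings → $47.21.
brown rice only: max(33/4, 1030/23) = 44.78 servings → $15.67.
milk only: max(33/9, 1030/318) = 3.667 servings → $1.10.
avocado + brown rice with both targets exact would need a negative amount; discard.
avocado + milk with both tight: 2.914 servings and 3.019 servings → $4.11.
brown rice + milk with both tight: 1.149 servings and 3.156 servings → $1.35.
So the least-cost plan costs $1.10.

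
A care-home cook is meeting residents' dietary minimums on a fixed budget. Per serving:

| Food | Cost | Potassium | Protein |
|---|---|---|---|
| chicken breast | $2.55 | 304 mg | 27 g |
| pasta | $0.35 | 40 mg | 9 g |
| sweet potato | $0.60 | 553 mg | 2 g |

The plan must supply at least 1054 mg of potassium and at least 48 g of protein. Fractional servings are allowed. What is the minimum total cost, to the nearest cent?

At the optimum either one food covers both requirements or two foods hit both targets exactly; no other combination can be cheaper.
chicken breast only: max(1054/304, 48/27) = 3.467 servings → $8.84.
pasta only: max(1054/40, 48/9) = 26.35 servings → $9.22.
sweet potato only: max(1054/553, 48/2) = 24 servings → $14.40.
chicken breast + pasta with both targets exact would need a negative amount; discard.
chicken breast + sweet potato with both tight: 1.706 servings and 0.9681 servings → $4.93.
pasta + sweet potato with both tight: 4.99 servings and 1.545 servings → $2.67.
Cheapest feasible corner: $2.67.

$2.67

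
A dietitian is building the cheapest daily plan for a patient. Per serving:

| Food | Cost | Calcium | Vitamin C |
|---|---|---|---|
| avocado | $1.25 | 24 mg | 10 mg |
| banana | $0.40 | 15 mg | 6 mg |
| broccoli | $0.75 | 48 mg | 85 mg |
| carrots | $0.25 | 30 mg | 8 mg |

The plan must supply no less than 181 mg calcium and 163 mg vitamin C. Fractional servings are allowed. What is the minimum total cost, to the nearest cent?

avocado only: max(181/24, 163/10) = 16.3 servings → $20.38.
banana only: max(181/15, 163/6) = 27.17 servings → $10.87.
broccoli only: max(181/48, 163/85) = 3.771 servings → $2.83.
carrots only: max(181/30, 163/8) = 20.38 servings → $5.09.
avocado + banana: intersection lies outside the first quadrant.
avocado + broccoli with both tight: 4.847 servings and 1.347 servings → $7.07.
avocado + carrots: the both-tight solution has a negative serving — not a feasible corner.
banana + broccoli with both tight: 7.661 servings and 1.377 servings → $4.10.
banana + carrots with both targets exact would need a negative amount; discard.
broccoli + carrots with both tight: 1.589 servings and 3.491 servings → $2.06.
So the least-cost plan costs $2.06.

$2.06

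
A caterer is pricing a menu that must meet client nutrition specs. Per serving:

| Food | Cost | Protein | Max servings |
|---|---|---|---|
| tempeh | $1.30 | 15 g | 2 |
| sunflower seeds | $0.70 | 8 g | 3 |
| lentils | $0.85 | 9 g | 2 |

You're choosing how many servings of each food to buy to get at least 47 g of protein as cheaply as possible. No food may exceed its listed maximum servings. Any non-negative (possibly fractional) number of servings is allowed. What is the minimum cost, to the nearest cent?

$4.09

Cost per g of protein: tempeh $0.0867, sunflower seeds $0.0875, lentils $0.0944.
Take 2 servings of tempeh: +30.0 g protein for $2.60 (total $2.60, still need 17.0 g).
Take 2.125 servings of sunflower seeds: +17.0 g protein for $1.49 (total $4.09, still need 0.0 g).
Filling from the cheapest source first is optimal under one linear minimum: $4.09.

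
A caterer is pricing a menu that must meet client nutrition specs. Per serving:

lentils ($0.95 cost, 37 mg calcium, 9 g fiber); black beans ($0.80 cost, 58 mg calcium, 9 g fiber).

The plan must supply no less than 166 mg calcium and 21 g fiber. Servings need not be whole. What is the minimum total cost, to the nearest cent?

$2.29

An LP optimum is at a vertex; with two nutrient constraints at most two foods are used. Check each candidate.
lentils only: max(166/37, 21/9) = 4.486 servings → $4.26.
black beans only: max(166/58, 21/9) = 2.862 servings → $2.29.
lentils + black beans: intersection lies outside the first quadrant.
The minimum over all feasible corners is $2.29.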